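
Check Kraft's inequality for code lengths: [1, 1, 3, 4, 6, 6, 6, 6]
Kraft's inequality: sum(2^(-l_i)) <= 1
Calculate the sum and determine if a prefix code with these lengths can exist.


Sum = 2^(-1) + 2^(-1) + 2^(-3) + 2^(-4) + 2^(-6) + 2^(-6) + 2^(-6) + 2^(-6)
    = 0.5 + 0.5 + 0.125 + 0.0625 + 0.015625 + 0.015625 + 0.015625 + 0.015625
    = 80/64 = 1.25
Since 1.25 > 1, Kraft's inequality is NOT satisfied.
A prefix code with these lengths CANNOT exist.

Kraft sum = 1.25. Not satisfied.


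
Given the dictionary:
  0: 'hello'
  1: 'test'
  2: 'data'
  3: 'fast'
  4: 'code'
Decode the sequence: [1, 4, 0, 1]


Look up each index in the dictionary:
  1 -> 'test'
  4 -> 'code'
  0 -> 'hello'
  1 -> 'test'

Decoded: "test code hello test"


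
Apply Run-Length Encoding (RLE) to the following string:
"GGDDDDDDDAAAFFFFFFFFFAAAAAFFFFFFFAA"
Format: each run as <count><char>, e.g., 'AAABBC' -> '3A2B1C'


Scanning runs left to right:
  i=0: run of 'G' x 2 -> '2G'
  i=2: run of 'D' x 7 -> '7D'
  i=9: run of 'A' x 3 -> '3A'
  i=12: run of 'F' x 9 -> '9F'
  i=21: run of 'A' x 5 -> '5A'
  i=26: run of 'F' x 7 -> '7F'
  i=33: run of 'A' x 2 -> '2A'

RLE = 2G7D3A9F5A7F2A


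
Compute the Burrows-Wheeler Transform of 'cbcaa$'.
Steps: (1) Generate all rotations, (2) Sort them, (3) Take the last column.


Rotations (sorted):
  0: $cbcaa -> last char: a
  1: a$cbca -> last char: a
  2: aa$cbc -> last char: c
  3: bcaa$c -> last char: c
  4: caa$cb -> last char: b
  5: cbcaa$ -> last char: $


BWT = aaccb$


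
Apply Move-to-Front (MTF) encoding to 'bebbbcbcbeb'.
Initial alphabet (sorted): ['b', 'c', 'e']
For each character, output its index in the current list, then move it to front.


MTF encoding:
'b': index 0 in ['b', 'c', 'e'] -> ['b', 'c', 'e']
'e': index 2 in ['b', 'c', 'e'] -> ['e', 'b', 'c']
'b': index 1 in ['e', 'b', 'c'] -> ['b', 'e', 'c']
'b': index 0 in ['b', 'e', 'c'] -> ['b', 'e', 'c']
'b': index 0 in ['b', 'e', 'c'] -> ['b', 'e', 'c']
'c': index 2 in ['b', 'e', 'c'] -> ['c', 'b', 'e']
'b': index 1 in ['c', 'b', 'e'] -> ['b', 'c', 'e']
'c': index 1 in ['b', 'c', 'e'] -> ['c', 'b', 'e']
'b': index 1 in ['c', 'b', 'e'] -> ['b', 'c', 'e']
'e': index 2 in ['b', 'c', 'e'] -> ['e', 'b', 'c']
'b': index 1 in ['e', 'b', 'c'] -> ['b', 'e', 'c']


Output: [0, 2, 1, 0, 0, 2, 1, 1, 1, 2, 1]


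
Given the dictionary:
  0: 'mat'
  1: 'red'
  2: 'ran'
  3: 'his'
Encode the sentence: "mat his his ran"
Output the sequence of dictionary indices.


Look up each word in the dictionary:
  'mat' -> 0
  'his' -> 3
  'his' -> 3
  'ran' -> 2

Encoded: [0, 3, 3, 2]


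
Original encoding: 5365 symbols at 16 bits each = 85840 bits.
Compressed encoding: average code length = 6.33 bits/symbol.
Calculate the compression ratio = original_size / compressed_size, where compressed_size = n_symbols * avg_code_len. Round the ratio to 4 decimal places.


original_size = n_symbols * orig_bits = 5365 * 16 = 85840 bits
compressed_size = n_symbols * avg_code_len = 5365 * 6.33 = 33960.45 bits
ratio = original_size / compressed_size = 85840 / 33960.45 = 2.5276

Compression ratio = 2.5276


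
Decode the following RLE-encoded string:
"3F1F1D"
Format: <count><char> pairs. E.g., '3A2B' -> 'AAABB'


Expanding each <count><char> pair:
  3F -> 'FFF'
  1F -> 'F'
  1D -> 'D'

Decoded = FFFFD


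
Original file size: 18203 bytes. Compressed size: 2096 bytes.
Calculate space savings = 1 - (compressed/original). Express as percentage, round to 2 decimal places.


ratio = compressed/original = 2096/18203 = 0.115146
savings = 1 - ratio = 1 - 0.115146 = 0.884854
as a percentage: 0.884854 * 100 = 88.49%

Space savings = 1 - 2096/18203 = 88.49%


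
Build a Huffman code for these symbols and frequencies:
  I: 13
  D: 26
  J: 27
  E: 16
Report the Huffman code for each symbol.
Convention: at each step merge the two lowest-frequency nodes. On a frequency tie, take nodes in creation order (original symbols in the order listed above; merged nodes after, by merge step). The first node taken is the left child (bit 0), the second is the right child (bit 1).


Huffman tree construction:
Step 1: Merge I(13) + E(16) = 29
Step 2: Merge D(26) + J(27) = 53
Step 3: Merge (I+E)(29) + (D+J)(53) = 82
Read each symbol's code off the tree from the root (left child = 0, right child = 1).

Codes:
  I: 00 (length 2)
  D: 10 (length 2)
  J: 11 (length 2)
  E: 01 (length 2)
Average code length: 164/82 = 2.0000 bits/symbol


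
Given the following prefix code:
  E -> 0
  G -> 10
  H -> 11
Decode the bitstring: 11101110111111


Decoding step by step:
Bits 11 -> H
Bits 10 -> G
Bits 11 -> H
Bits 10 -> G
Bits 11 -> H
Bits 11 -> H
Bits 11 -> H


Decoded message: HGHGHHH


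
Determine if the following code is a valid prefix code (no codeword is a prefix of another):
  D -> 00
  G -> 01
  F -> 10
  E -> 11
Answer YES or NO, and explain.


Checking each pair (does one codeword prefix another?):
  D='00' vs G='01': no prefix
  D='00' vs F='10': no prefix
  D='00' vs E='11': no prefix
  G='01' vs D='00': no prefix
  G='01' vs F='10': no prefix
  G='01' vs E='11': no prefix
  F='10' vs D='00': no prefix
  F='10' vs G='01': no prefix
  F='10' vs E='11': no prefix
  E='11' vs D='00': no prefix
  E='11' vs G='01': no prefix
  E='11' vs F='10': no prefix
No violation found over all pairs.

YES -- this is a valid prefix code. No codeword is a prefix of any other codeword.


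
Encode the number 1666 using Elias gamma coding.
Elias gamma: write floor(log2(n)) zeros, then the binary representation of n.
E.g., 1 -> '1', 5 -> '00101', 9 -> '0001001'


num_bits = floor(log2(1666)) + 1 = 11
leading_zeros = num_bits - 1 = 10
binary(1666) = 11010000010

Elias gamma(1666) = '0000000000' + '11010000010' = 000000000011010000010 (21 bits)


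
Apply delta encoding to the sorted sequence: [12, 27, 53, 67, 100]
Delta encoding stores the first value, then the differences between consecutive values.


First value: 12
Deltas:
  27 - 12 = 15
  53 - 27 = 26
  67 - 53 = 14
  100 - 67 = 33


Delta encoded: [12, 15, 26, 14, 33]


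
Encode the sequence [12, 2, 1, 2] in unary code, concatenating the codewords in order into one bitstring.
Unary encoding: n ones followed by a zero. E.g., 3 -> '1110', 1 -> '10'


Encode each number as n ones followed by a terminating 0:
  12 -> 1111111111110 (13 bits)
  2 -> 110 (3 bits)
  1 -> 10 (2 bits)
  2 -> 110 (3 bits)
Total length = 13 + 3 + 2 + 3 = 21 bits.

Unary([12, 2, 1, 2]) = 111111111111011010110 (21 bits)


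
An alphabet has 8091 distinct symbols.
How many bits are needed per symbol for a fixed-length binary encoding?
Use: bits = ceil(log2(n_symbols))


log2(8091) = 12.9821
Bracket: 2^12 = 4096 < 8091 <= 2^13 = 8192
So ceil(log2(8091)) = 13

bits = ceil(log2(8091)) = ceil(12.9821) = 13 bits


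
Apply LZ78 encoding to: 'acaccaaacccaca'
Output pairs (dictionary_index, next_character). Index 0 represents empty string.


LZ78 encoding steps:
Dictionary: {0: ''}
Step 1: w='' (idx 0), next='a' -> output (0, 'a'), add 'a' as idx 1
Step 2: w='' (idx 0), next='c' -> output (0, 'c'), add 'c' as idx 2
Step 3: w='a' (idx 1), next='c' -> output (1, 'c'), add 'ac' as idx 3
Step 4: w='c' (idx 2), next='a' -> output (2, 'a'), add 'ca' as idx 4
Step 5: w='a' (idx 1), next='a' -> output (1, 'a'), add 'aa' as idx 5
Step 6: w='c' (idx 2), next='c' -> output (2, 'c'), add 'cc' as idx 6
Step 7: w='ca' (idx 4), next='c' -> output (4, 'c'), add 'cac' as idx 7
Step 8: w='a' (idx 1), end of input -> output (1, '')


Encoded: [(0, 'a'), (0, 'c'), (1, 'c'), (2, 'a'), (1, 'a'), (2, 'c'), (4, 'c'), (1, '')]


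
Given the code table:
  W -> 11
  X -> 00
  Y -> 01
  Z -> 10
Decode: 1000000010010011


Decoding:
10 -> Z
00 -> X
00 -> X
00 -> X
10 -> Z
01 -> Y
00 -> X
11 -> W


Result: ZXXXZYXW


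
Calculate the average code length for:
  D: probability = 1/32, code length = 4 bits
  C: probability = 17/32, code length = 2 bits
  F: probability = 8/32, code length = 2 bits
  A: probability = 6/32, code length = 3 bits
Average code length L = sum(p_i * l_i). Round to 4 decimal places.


Weighted contributions p_i * l_i:
  D: (1/32) * 4 = 4/32
  C: (17/32) * 2 = 34/32
  F: (8/32) * 2 = 16/32
  A: (6/32) * 3 = 18/32
Sum = (4 + 34 + 16 + 18)/32 = 72/32

L = 72/32 = 2.2500 bits/symbol


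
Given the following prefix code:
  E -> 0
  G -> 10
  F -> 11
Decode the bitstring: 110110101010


Decoding step by step:
Bits 11 -> F
Bits 0 -> E
Bits 11 -> F
Bits 0 -> E
Bits 10 -> G
Bits 10 -> G
Bits 10 -> G


Decoded message: FEFEGGG


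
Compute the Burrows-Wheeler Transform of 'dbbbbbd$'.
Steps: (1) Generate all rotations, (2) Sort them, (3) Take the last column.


Rotations (sorted):
  0: $dbbbbbd -> last char: d
  1: bbbbbd$d -> last char: d
  2: bbbbd$db -> last char: b
  3: bbbd$dbb -> last char: b
  4: bbd$dbbb -> last char: b
  5: bd$dbbbb -> last char: b
  6: d$dbbbbb -> last char: b
  7: dbbbbbd$ -> last char: $


BWT = ddbbbbb$


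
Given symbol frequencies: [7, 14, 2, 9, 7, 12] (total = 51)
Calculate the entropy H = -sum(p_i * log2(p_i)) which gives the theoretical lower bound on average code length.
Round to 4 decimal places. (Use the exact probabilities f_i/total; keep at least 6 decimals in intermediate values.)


Per-symbol terms -p_i * log2(p_i) with p_i = f_i/51:
  p = 7/51 = 0.137255: log2(p) = -2.865070, -p*log2(p) = 0.393245
  p = 14/51 = 0.274510: log2(p) = -1.865070, -p*log2(p) = 0.511980
  p = 2/51 = 0.039216: log2(p) = -4.672425, -p*log2(p) = 0.183232
  p = 9/51 = 0.176471: log2(p) = -2.502500, -p*log2(p) = 0.441618
  p = 7/51 = 0.137255: log2(p) = -2.865070, -p*log2(p) = 0.393245
  p = 12/51 = 0.235294: log2(p) = -2.087463, -p*log2(p) = 0.491168
H = 0.393245 + 0.511980 + 0.183232 + 0.441618 + 0.393245 + 0.491168 = 2.414488

H = 2.4145 bits/symbol


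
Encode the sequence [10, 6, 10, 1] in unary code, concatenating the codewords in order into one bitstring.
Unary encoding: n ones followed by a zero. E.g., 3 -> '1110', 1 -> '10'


Encode each number as n ones followed by a terminating 0:
  10 -> 11111111110 (11 bits)
  6 -> 1111110 (7 bits)
  10 -> 11111111110 (11 bits)
  1 -> 10 (2 bits)
Total length = 11 + 7 + 11 + 2 = 31 bits.

Unary([10, 6, 10, 1]) = 1111111111011111101111111111010 (31 bits)


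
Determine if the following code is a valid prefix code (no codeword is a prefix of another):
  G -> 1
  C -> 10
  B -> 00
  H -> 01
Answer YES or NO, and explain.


Checking each pair (does one codeword prefix another?):
  G='1' vs C='10': prefix -- VIOLATION

NO -- this is NOT a valid prefix code. G (1) is a prefix of C (10).


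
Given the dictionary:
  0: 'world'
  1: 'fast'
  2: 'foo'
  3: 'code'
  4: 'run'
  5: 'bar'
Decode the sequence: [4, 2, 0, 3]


Look up each index in the dictionary:
  4 -> 'run'
  2 -> 'foo'
  0 -> 'world'
  3 -> 'code'

Decoded: "run foo world code"


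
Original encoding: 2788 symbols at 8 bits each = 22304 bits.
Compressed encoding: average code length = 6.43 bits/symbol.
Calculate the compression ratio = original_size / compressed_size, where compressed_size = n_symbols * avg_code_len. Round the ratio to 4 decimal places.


original_size = n_symbols * orig_bits = 2788 * 8 = 22304 bits
compressed_size = n_symbols * avg_code_len = 2788 * 6.43 = 17926.84 bits
ratio = original_size / compressed_size = 22304 / 17926.84 = 1.2442

Compression ratio = 1.2442


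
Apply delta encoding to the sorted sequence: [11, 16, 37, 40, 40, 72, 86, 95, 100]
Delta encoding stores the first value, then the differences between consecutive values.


First value: 11
Deltas:
  16 - 11 = 5
  37 - 16 = 21
  40 - 37 = 3
  40 - 40 = 0
  72 - 40 = 32
  86 - 72 = 14
  95 - 86 = 9
  100 - 95 = 5


Delta encoded: [11, 5, 21, 3, 0, 32, 14, 9, 5]


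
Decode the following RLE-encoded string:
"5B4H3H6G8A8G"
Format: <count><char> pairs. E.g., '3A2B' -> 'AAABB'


Expanding each <count><char> pair:
  5B -> 'BBBBB'
  4H -> 'HHHH'
  3H -> 'HHH'
  6G -> 'GGGGGG'
  8A -> 'AAAAAAAA'
  8G -> 'GGGGGGGG'

Decoded = BBBBBHHHHHHHGGGGGGAAAAAAAAGGGGGGGG


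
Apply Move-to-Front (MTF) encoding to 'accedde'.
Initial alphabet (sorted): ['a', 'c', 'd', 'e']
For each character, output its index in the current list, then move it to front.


MTF encoding:
'a': index 0 in ['a', 'c', 'd', 'e'] -> ['a', 'c', 'd', 'e']
'c': index 1 in ['a', 'c', 'd', 'e'] -> ['c', 'a', 'd', 'e']
'c': index 0 in ['c', 'a', 'd', 'e'] -> ['c', 'a', 'd', 'e']
'e': index 3 in ['c', 'a', 'd', 'e'] -> ['e', 'c', 'a', 'd']
'd': index 3 in ['e', 'c', 'a', 'd'] -> ['d', 'e', 'c', 'a']
'd': index 0 in ['d', 'e', 'c', 'a'] -> ['d', 'e', 'c', 'a']
'e': index 1 in ['d', 'e', 'c', 'a'] -> ['e', 'd', 'c', 'a']


Output: [0, 1, 0, 3, 3, 0, 1]


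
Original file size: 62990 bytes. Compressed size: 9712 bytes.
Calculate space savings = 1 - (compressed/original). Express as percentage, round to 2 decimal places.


ratio = compressed/original = 9712/62990 = 0.154183
savings = 1 - ratio = 1 - 0.154183 = 0.845817
as a percentage: 0.845817 * 100 = 84.58%

Space savings = 1 - 9712/62990 = 84.58%


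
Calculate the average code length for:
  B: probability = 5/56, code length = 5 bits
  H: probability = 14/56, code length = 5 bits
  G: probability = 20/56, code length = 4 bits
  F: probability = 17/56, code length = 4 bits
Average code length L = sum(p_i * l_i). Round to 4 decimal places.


Weighted contributions p_i * l_i:
  B: (5/56) * 5 = 25/56
  H: (14/56) * 5 = 70/56
  G: (20/56) * 4 = 80/56
  F: (17/56) * 4 = 68/56
Sum = (25 + 70 + 80 + 68)/56 = 243/56

L = 243/56 = 4.3393 bits/symbol


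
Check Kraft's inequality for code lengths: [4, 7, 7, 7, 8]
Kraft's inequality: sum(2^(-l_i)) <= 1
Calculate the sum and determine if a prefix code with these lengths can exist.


Sum = 2^(-4) + 2^(-7) + 2^(-7) + 2^(-7) + 2^(-8)
    = 0.0625 + 0.0078125 + 0.0078125 + 0.0078125 + 0.00390625
    = 23/256 = 0.08984375
Since 0.08984375 <= 1, Kraft's inequality IS satisfied.
A prefix code with these lengths CAN exist.

Kraft sum = 0.08984375. Satisfied.


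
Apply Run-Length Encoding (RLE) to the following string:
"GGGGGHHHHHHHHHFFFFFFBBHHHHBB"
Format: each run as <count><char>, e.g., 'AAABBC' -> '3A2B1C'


Scanning runs left to right:
  i=0: run of 'G' x 5 -> '5G'
  i=5: run of 'H' x 9 -> '9H'
  i=14: run of 'F' x 6 -> '6F'
  i=20: run of 'B' x 2 -> '2B'
  i=22: run of 'H' x 4 -> '4H'
  i=26: run of 'B' x 2 -> '2B'

RLE = 5G9H6F2B4H2B


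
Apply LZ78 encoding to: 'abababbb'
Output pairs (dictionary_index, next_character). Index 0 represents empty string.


LZ78 encoding steps:
Dictionary: {0: ''}
Step 1: w='' (idx 0), next='a' -> output (0, 'a'), add 'a' as idx 1
Step 2: w='' (idx 0), next='b' -> output (0, 'b'), add 'b' as idx 2
Step 3: w='a' (idx 1), next='b' -> output (1, 'b'), add 'ab' as idx 3
Step 4: w='ab' (idx 3), next='b' -> output (3, 'b'), add 'abb' as idx 4
Step 5: w='b' (idx 2), end of input -> output (2, '')


Encoded: [(0, 'a'), (0, 'b'), (1, 'b'), (3, 'b'), (2, '')]


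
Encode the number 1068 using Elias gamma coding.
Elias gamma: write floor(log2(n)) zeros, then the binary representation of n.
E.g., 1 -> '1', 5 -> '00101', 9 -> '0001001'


num_bits = floor(log2(1068)) + 1 = 11
leading_zeros = num_bits - 1 = 10
binary(1068) = 10000101100

Elias gamma(1068) = '0000000000' + '10000101100' = 000000000010000101100 (21 bits)


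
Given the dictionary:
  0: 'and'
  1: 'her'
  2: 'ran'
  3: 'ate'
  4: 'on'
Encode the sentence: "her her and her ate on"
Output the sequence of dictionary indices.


Look up each word in the dictionary:
  'her' -> 1
  'her' -> 1
  'and' -> 0
  'her' -> 1
  'ate' -> 3
  'on' -> 4

Encoded: [1, 1, 0, 1, 3, 4]


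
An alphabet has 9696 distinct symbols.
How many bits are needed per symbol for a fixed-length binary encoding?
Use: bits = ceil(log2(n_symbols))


log2(9696) = 13.2432
Bracket: 2^13 = 8192 < 9696 <= 2^14 = 16384
So ceil(log2(9696)) = 14

bits = ceil(log2(9696)) = ceil(13.2432) = 14 bits


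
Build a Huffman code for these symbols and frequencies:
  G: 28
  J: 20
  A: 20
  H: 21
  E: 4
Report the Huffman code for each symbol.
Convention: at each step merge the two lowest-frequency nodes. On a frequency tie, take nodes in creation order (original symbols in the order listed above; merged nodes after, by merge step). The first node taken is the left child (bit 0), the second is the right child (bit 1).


Huffman tree construction:
Step 1: Merge E(4) + J(20) = 24
Step 2: Merge A(20) + H(21) = 41
Step 3: Merge (E+J)(24) + G(28) = 52
Step 4: Merge (A+H)(41) + ((E+J)+G)(52) = 93
Read each symbol's code off the tree from the root (left child = 0, right child = 1).

Codes:
  G: 11 (length 2)
  J: 101 (length 3)
  A: 00 (length 2)
  H: 01 (length 2)
  E: 100 (length 3)
Average code length: 210/93 = 2.2581 bits/symbol


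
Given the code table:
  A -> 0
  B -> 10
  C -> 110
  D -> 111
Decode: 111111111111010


Decoding:
111 -> D
111 -> D
111 -> D
111 -> D
0 -> A
10 -> B


Result: DDDDAB


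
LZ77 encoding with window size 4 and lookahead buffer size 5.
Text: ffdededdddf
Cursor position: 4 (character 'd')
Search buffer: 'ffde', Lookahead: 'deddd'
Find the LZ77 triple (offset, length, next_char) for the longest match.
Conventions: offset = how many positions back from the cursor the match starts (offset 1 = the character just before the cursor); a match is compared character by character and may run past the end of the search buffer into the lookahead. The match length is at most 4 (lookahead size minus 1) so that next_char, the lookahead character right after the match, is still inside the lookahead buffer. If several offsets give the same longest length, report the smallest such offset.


Try each offset into the search buffer:
  offset=1 (pos 3, char 'e'): match length 0
  offset=2 (pos 2, char 'd'): match length 3
  offset=3 (pos 1, char 'f'): match length 0
  offset=4 (pos 0, char 'f'): match length 0
Longest match has length 3 at offset 2.
next_char = character at position 4 + 3 = 7 -> 'd'

Best match: offset=2, length=3 (matching 'ded' starting at position 2)
LZ77 triple: (2, 3, 'd')


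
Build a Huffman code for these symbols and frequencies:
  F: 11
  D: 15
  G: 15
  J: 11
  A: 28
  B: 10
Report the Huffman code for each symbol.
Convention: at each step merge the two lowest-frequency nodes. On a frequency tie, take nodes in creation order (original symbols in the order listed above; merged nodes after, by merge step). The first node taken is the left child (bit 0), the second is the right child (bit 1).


Huffman tree construction:
Step 1: Merge B(10) + F(11) = 21
Step 2: Merge J(11) + D(15) = 26
Step 3: Merge G(15) + (B+F)(21) = 36
Step 4: Merge (J+D)(26) + A(28) = 54
Step 5: Merge (G+(B+F))(36) + ((J+D)+A)(54) = 90
Read each symbol's code off the tree from the root (left child = 0, right child = 1).

Codes:
  F: 011 (length 3)
  D: 101 (length 3)
  G: 00 (length 2)
  J: 100 (length 3)
  A: 11 (length 2)
  B: 010 (length 3)
Average code length: 227/90 = 2.5222 bits/symbol


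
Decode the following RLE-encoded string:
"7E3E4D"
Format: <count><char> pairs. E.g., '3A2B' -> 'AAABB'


Expanding each <count><char> pair:
  7E -> 'EEEEEEE'
  3E -> 'EEE'
  4D -> 'DDDD'

Decoded = EEEEEEEEEEDDDD


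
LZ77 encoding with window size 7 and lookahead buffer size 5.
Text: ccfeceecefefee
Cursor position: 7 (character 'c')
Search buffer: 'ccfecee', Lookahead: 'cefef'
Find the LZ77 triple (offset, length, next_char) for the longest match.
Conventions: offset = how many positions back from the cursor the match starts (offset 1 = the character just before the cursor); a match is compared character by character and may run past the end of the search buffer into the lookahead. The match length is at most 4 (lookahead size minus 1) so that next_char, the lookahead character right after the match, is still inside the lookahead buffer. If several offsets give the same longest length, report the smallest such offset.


Try each offset into the search buffer:
  offset=1 (pos 6, char 'e'): match length 0
  offset=2 (pos 5, char 'e'): match length 0
  offset=3 (pos 4, char 'c'): match length 2
  offset=4 (pos 3, char 'e'): match length 0
  offset=5 (pos 2, char 'f'): match length 0
  offset=6 (pos 1, char 'c'): match length 1
  offset=7 (pos 0, char 'c'): match length 1
Longest match has length 2 at offset 3.
next_char = character at position 7 + 2 = 9 -> 'f'

Best match: offset=3, length=2 (matching 'ce' starting at position 4)
LZ77 triple: (3, 2, 'f')


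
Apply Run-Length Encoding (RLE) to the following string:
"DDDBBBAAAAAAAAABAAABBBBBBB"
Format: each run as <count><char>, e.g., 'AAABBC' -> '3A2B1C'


Scanning runs left to right:
  i=0: run of 'D' x 3 -> '3D'
  i=3: run of 'B' x 3 -> '3B'
  i=6: run of 'A' x 9 -> '9A'
  i=15: run of 'B' x 1 -> '1B'
  i=16: run of 'A' x 3 -> '3A'
  i=19: run of 'B' x 7 -> '7B'

RLE = 3D3B9A1B3A7B


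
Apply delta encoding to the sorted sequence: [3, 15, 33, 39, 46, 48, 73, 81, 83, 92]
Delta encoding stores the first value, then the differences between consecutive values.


First value: 3
Deltas:
  15 - 3 = 12
  33 - 15 = 18
  39 - 33 = 6
  46 - 39 = 7
  48 - 46 = 2
  73 - 48 = 25
  81 - 73 = 8
  83 - 81 = 2
  92 - 83 = 9


Delta encoded: [3, 12, 18, 6, 7, 2, 25, 8, 2, 9]


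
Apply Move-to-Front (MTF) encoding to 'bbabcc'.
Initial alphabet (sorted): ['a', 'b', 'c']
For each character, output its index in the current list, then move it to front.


MTF encoding:
'b': index 1 in ['a', 'b', 'c'] -> ['b', 'a', 'c']
'b': index 0 in ['b', 'a', 'c'] -> ['b', 'a', 'c']
'a': index 1 in ['b', 'a', 'c'] -> ['a', 'b', 'c']
'b': index 1 in ['a', 'b', 'c'] -> ['b', 'a', 'c']
'c': index 2 in ['b', 'a', 'c'] -> ['c', 'b', 'a']
'c': index 0 in ['c', 'b', 'a'] -> ['c', 'b', 'a']


Output: [1, 0, 1, 1, 2, 0]


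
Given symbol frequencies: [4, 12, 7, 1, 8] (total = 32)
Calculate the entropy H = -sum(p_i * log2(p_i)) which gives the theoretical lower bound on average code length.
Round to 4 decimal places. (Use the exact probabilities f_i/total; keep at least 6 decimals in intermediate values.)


Per-symbol terms -p_i * log2(p_i) with p_i = f_i/32:
  p = 4/32 = 0.125000: log2(p) = -3.000000, -p*log2(p) = 0.375000
  p = 12/32 = 0.375000: log2(p) = -1.415037, -p*log2(p) = 0.530639
  p = 7/32 = 0.218750: log2(p) = -2.192645, -p*log2(p) = 0.479641
  p = 1/32 = 0.031250: log2(p) = -5.000000, -p*log2(p) = 0.156250
  p = 8/32 = 0.250000: log2(p) = -2.000000, -p*log2(p) = 0.500000
H = 0.375000 + 0.530639 + 0.479641 + 0.156250 + 0.500000 = 2.041530

H = 2.0415 bits/symbol


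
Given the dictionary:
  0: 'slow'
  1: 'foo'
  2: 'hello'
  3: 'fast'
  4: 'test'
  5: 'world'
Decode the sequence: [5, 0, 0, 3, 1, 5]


Look up each index in the dictionary:
  5 -> 'world'
  0 -> 'slow'
  0 -> 'slow'
  3 -> 'fast'
  1 -> 'foo'
  5 -> 'world'

Decoded: "world slow slow fast foo world"


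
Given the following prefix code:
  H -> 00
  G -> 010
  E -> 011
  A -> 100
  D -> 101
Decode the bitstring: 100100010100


Decoding step by step:
Bits 100 -> A
Bits 100 -> A
Bits 010 -> G
Bits 100 -> A


Decoded message: AAGA


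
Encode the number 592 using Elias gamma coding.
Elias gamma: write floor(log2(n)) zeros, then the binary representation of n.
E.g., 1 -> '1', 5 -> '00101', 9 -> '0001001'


num_bits = floor(log2(592)) + 1 = 10
leading_zeros = num_bits - 1 = 9
binary(592) = 1001010000

Elias gamma(592) = '000000000' + '1001010000' = 0000000001001010000 (19 bits)


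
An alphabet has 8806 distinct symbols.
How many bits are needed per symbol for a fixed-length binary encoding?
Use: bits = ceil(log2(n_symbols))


log2(8806) = 13.1043
Bracket: 2^13 = 8192 < 8806 <= 2^14 = 16384
So ceil(log2(8806)) = 14

bits = ceil(log2(8806)) = ceil(13.1043) = 14 bits


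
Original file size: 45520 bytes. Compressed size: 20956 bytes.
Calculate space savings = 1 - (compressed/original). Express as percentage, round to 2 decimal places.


ratio = compressed/original = 20956/45520 = 0.460369
savings = 1 - ratio = 1 - 0.460369 = 0.539631
as a percentage: 0.539631 * 100 = 53.96%

Space savings = 1 - 20956/45520 = 53.96%


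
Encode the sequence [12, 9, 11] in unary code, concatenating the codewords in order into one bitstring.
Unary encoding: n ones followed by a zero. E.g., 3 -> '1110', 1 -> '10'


Encode each number as n ones followed by a terminating 0:
  12 -> 1111111111110 (13 bits)
  9 -> 1111111110 (10 bits)
  11 -> 111111111110 (12 bits)
Total length = 13 + 10 + 12 = 35 bits.

Unary([12, 9, 11]) = 11111111111101111111110111111111110 (35 bits)


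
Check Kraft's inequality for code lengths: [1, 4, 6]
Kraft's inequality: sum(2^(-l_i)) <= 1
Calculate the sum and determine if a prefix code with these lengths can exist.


Sum = 2^(-1) + 2^(-4) + 2^(-6)
    = 0.5 + 0.0625 + 0.015625
    = 37/64 = 0.578125
Since 0.578125 <= 1, Kraft's inequality IS satisfied.
A prefix code with these lengths CAN exist.

Kraft sum = 0.578125. Satisfied.


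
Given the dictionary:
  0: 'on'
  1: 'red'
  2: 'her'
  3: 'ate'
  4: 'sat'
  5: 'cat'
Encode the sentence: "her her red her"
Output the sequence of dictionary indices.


Look up each word in the dictionary:
  'her' -> 2
  'her' -> 2
  'red' -> 1
  'her' -> 2

Encoded: [2, 2, 1, 2]


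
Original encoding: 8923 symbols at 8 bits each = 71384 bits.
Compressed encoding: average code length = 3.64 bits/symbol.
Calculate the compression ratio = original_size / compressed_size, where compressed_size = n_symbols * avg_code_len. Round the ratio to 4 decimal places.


original_size = n_symbols * orig_bits = 8923 * 8 = 71384 bits
compressed_size = n_symbols * avg_code_len = 8923 * 3.64 = 32479.72 bits
ratio = original_size / compressed_size = 71384 / 32479.72 = 2.1978

Compression ratio = 2.1978


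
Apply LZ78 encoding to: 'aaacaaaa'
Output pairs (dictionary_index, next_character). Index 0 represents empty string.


LZ78 encoding steps:
Dictionary: {0: ''}
Step 1: w='' (idx 0), next='a' -> output (0, 'a'), add 'a' as idx 1
Step 2: w='a' (idx 1), next='a' -> output (1, 'a'), add 'aa' as idx 2
Step 3: w='' (idx 0), next='c' -> output (0, 'c'), add 'c' as idx 3
Step 4: w='aa' (idx 2), next='a' -> output (2, 'a'), add 'aaa' as idx 4
Step 5: w='a' (idx 1), end of input -> output (1, '')


Encoded: [(0, 'a'), (1, 'a'), (0, 'c'), (2, 'a'), (1, '')]


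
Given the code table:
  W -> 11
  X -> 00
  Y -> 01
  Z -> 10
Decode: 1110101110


Decoding:
11 -> W
10 -> Z
10 -> Z
11 -> W
10 -> Z


Result: WZZWZ


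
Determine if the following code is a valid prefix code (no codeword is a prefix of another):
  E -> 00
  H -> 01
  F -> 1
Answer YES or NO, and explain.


Checking each pair (does one codeword prefix another?):
  E='00' vs H='01': no prefix
  E='00' vs F='1': no prefix
  H='01' vs E='00': no prefix
  H='01' vs F='1': no prefix
  F='1' vs E='00': no prefix
  F='1' vs H='01': no prefix
No violation found over all pairs.

YES -- this is a valid prefix code. No codeword is a prefix of any other codeword.


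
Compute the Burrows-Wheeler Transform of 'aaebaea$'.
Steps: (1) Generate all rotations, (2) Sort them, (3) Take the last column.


Rotations (sorted):
  0: $aaebaea -> last char: a
  1: a$aaebae -> last char: e
  2: aaebaea$ -> last char: $
  3: aea$aaeb -> last char: b
  4: aebaea$a -> last char: a
  5: baea$aae -> last char: e
  6: ea$aaeba -> last char: a
  7: ebaea$aa -> last char: a


BWT = ae$baeaa


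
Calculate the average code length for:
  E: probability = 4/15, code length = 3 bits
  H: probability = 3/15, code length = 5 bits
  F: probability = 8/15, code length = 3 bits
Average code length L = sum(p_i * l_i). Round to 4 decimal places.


Weighted contributions p_i * l_i:
  E: (4/15) * 3 = 12/15
  H: (3/15) * 5 = 15/15
  F: (8/15) * 3 = 24/15
Sum = (12 + 15 + 24)/15 = 51/15

L = 51/15 = 3.4000 bits/symbol


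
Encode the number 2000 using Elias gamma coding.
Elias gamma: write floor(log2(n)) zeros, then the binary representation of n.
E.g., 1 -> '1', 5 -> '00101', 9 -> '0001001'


num_bits = floor(log2(2000)) + 1 = 11
leading_zeros = num_bits - 1 = 10
binary(2000) = 11111010000

Elias gamma(2000) = '0000000000' + '11111010000' = 000000000011111010000 (21 bits)


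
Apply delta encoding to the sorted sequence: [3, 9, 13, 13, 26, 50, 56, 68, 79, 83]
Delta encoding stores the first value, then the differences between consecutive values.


First value: 3
Deltas:
  9 - 3 = 6
  13 - 9 = 4
  13 - 13 = 0
  26 - 13 = 13
  50 - 26 = 24
  56 - 50 = 6
  68 - 56 = 12
  79 - 68 = 11
  83 - 79 = 4


Delta encoded: [3, 6, 4, 0, 13, 24, 6, 12, 11, 4]


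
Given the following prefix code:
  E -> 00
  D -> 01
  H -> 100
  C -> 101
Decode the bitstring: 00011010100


Decoding step by step:
Bits 00 -> E
Bits 01 -> D
Bits 101 -> C
Bits 01 -> D
Bits 00 -> E


Decoded message: EDCDE


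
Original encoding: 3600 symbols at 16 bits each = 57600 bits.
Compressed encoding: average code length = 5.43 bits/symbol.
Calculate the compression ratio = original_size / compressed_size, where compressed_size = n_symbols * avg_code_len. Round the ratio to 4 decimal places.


original_size = n_symbols * orig_bits = 3600 * 16 = 57600 bits
compressed_size = n_symbols * avg_code_len = 3600 * 5.43 = 19548.0 bits
ratio = original_size / compressed_size = 57600 / 19548.0 = 2.9466

Compression ratio = 2.9466


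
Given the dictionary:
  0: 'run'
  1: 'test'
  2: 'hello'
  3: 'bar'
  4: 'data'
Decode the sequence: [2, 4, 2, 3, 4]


Look up each index in the dictionary:
  2 -> 'hello'
  4 -> 'data'
  2 -> 'hello'
  3 -> 'bar'
  4 -> 'data'

Decoded: "hello data hello bar data"


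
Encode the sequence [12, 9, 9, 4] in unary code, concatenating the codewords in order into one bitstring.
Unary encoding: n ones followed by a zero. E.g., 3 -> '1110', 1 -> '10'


Encode each number as n ones followed by a terminating 0:
  12 -> 1111111111110 (13 bits)
  9 -> 1111111110 (10 bits)
  9 -> 1111111110 (10 bits)
  4 -> 11110 (5 bits)
Total length = 13 + 10 + 10 + 5 = 38 bits.

Unary([12, 9, 9, 4]) = 11111111111101111111110111111111011110 (38 bits)


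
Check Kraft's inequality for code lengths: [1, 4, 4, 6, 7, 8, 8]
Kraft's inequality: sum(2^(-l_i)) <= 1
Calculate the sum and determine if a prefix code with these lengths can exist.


Sum = 2^(-1) + 2^(-4) + 2^(-4) + 2^(-6) + 2^(-7) + 2^(-8) + 2^(-8)
    = 0.5 + 0.0625 + 0.0625 + 0.015625 + 0.0078125 + 0.00390625 + 0.00390625
    = 168/256 = 0.65625
Since 0.65625 <= 1, Kraft's inequality IS satisfied.
A prefix code with these lengths CAN exist.

Kraft sum = 0.65625. Satisfied.


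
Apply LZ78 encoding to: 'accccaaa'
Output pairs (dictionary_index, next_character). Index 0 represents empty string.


LZ78 encoding steps:
Dictionary: {0: ''}
Step 1: w='' (idx 0), next='a' -> output (0, 'a'), add 'a' as idx 1
Step 2: w='' (idx 0), next='c' -> output (0, 'c'), add 'c' as idx 2
Step 3: w='c' (idx 2), next='c' -> output (2, 'c'), add 'cc' as idx 3
Step 4: w='c' (idx 2), next='a' -> output (2, 'a'), add 'ca' as idx 4
Step 5: w='a' (idx 1), next='a' -> output (1, 'a'), add 'aa' as idx 5


Encoded: [(0, 'a'), (0, 'c'), (2, 'c'), (2, 'a'), (1, 'a')]


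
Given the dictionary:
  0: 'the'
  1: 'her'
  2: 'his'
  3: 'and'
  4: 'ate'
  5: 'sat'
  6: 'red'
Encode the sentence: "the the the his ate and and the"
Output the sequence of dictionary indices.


Look up each word in the dictionary:
  'the' -> 0
  'the' -> 0
  'the' -> 0
  'his' -> 2
  'ate' -> 4
  'and' -> 3
  'and' -> 3
  'the' -> 0

Encoded: [0, 0, 0, 2, 4, 3, 3, 0]


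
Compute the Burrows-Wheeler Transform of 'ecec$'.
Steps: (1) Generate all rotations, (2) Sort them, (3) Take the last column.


Rotations (sorted):
  0: $ecec -> last char: c
  1: c$ece -> last char: e
  2: cec$e -> last char: e
  3: ec$ec -> last char: c
  4: ecec$ -> last char: $


BWT = ceec$


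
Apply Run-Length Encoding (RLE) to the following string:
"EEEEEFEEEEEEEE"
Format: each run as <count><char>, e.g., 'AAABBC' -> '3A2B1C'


Scanning runs left to right:
  i=0: run of 'E' x 5 -> '5E'
  i=5: run of 'F' x 1 -> '1F'
  i=6: run of 'E' x 8 -> '8E'

RLE = 5E1F8E


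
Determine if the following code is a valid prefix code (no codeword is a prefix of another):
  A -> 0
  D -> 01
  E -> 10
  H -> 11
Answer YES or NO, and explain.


Checking each pair (does one codeword prefix another?):
  A='0' vs D='01': prefix -- VIOLATION

NO -- this is NOT a valid prefix code. A (0) is a prefix of D (01).


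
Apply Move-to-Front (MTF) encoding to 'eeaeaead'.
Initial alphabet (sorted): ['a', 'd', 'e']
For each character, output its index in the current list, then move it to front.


MTF encoding:
'e': index 2 in ['a', 'd', 'e'] -> ['e', 'a', 'd']
'e': index 0 in ['e', 'a', 'd'] -> ['e', 'a', 'd']
'a': index 1 in ['e', 'a', 'd'] -> ['a', 'e', 'd']
'e': index 1 in ['a', 'e', 'd'] -> ['e', 'a', 'd']
'a': index 1 in ['e', 'a', 'd'] -> ['a', 'e', 'd']
'e': index 1 in ['a', 'e', 'd'] -> ['e', 'a', 'd']
'a': index 1 in ['e', 'a', 'd'] -> ['a', 'e', 'd']
'd': index 2 in ['a', 'e', 'd'] -> ['d', 'a', 'e']


Output: [2, 0, 1, 1, 1, 1, 1, 2]


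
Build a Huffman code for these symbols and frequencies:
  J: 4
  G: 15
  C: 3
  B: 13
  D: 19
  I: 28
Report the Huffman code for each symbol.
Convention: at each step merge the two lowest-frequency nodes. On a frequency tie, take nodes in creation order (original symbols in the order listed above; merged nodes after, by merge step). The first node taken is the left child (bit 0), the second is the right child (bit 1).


Huffman tree construction:
Step 1: Merge C(3) + J(4) = 7
Step 2: Merge (C+J)(7) + B(13) = 20
Step 3: Merge G(15) + D(19) = 34
Step 4: Merge ((C+J)+B)(20) + I(28) = 48
Step 5: Merge (G+D)(34) + (((C+J)+B)+I)(48) = 82
Read each symbol's code off the tree from the root (left child = 0, right child = 1).

Codes:
  J: 1001 (length 4)
  G: 00 (length 2)
  C: 1000 (length 4)
  B: 101 (length 3)
  D: 01 (length 2)
  I: 11 (length 2)
Average code length: 191/82 = 2.3293 bits/symbol


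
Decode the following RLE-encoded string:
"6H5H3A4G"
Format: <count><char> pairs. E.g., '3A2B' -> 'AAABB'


Expanding each <count><char> pair:
  6H -> 'HHHHHH'
  5H -> 'HHHHH'
  3A -> 'AAA'
  4G -> 'GGGG'

Decoded = HHHHHHHHHHHAAAGGGG


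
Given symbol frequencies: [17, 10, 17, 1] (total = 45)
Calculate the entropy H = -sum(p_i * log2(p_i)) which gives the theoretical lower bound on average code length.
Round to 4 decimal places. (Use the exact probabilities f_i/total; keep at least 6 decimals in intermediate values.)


Per-symbol terms -p_i * log2(p_i) with p_i = f_i/45:
  p = 17/45 = 0.377778: log2(p) = -1.404390, -p*log2(p) = 0.530547
  p = 10/45 = 0.222222: log2(p) = -2.169925, -p*log2(p) = 0.482206
  p = 17/45 = 0.377778: log2(p) = -1.404390, -p*log2(p) = 0.530547
  p = 1/45 = 0.022222: log2(p) = -5.491853, -p*log2(p) = 0.122041
H = 0.530547 + 0.482206 + 0.530547 + 0.122041 = 1.665341

H = 1.6653 bits/symbol


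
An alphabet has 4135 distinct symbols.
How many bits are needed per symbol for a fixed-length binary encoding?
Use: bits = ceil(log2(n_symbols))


log2(4135) = 12.0137
Bracket: 2^12 = 4096 < 4135 <= 2^13 = 8192
So ceil(log2(4135)) = 13

bits = ceil(log2(4135)) = ceil(12.0137) = 13 bits


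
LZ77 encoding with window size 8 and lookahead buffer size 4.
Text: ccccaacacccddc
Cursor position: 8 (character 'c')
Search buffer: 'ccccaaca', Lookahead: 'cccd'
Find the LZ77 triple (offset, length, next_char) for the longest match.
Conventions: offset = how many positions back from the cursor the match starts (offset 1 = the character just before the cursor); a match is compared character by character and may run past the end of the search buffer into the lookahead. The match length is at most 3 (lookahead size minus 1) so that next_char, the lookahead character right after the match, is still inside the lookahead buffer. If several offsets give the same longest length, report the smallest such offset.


Try each offset into the search buffer:
  offset=1 (pos 7, char 'a'): match length 0
  offset=2 (pos 6, char 'c'): match length 1
  offset=3 (pos 5, char 'a'): match length 0
  offset=4 (pos 4, char 'a'): match length 0
  offset=5 (pos 3, char 'c'): match length 1
  offset=6 (pos 2, char 'c'): match length 2
  offset=7 (pos 1, char 'c'): match length 3
  offset=8 (pos 0, char 'c'): match length 3
Longest match has length 3, found at offsets 7, 8; take the smallest, offset 7.
next_char = character at position 8 + 3 = 11 -> 'd'

Best match: offset=7, length=3 (matching 'ccc' starting at position 1)
LZ77 triple: (7, 3, 'd')


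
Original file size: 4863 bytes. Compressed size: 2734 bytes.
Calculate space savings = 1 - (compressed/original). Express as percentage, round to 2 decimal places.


ratio = compressed/original = 2734/4863 = 0.562204
savings = 1 - ratio = 1 - 0.562204 = 0.437796
as a percentage: 0.437796 * 100 = 43.78%

Space savings = 1 - 2734/4863 = 43.78%


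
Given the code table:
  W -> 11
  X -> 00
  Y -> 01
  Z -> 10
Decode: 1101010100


Decoding:
11 -> W
01 -> Y
01 -> Y
01 -> Y
00 -> X


Result: WYYYX


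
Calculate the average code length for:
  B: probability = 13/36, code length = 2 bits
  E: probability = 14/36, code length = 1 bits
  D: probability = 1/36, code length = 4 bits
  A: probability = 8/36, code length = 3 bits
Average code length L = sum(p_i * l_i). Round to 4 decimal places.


Weighted contributions p_i * l_i:
  B: (13/36) * 2 = 26/36
  E: (14/36) * 1 = 14/36
  D: (1/36) * 4 = 4/36
  A: (8/36) * 3 = 24/36
Sum = (26 + 14 + 4 + 24)/36 = 68/36

L = 68/36 = 1.8889 bits/symbol


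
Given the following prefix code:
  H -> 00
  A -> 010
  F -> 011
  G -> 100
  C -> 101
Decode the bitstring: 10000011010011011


Decoding step by step:
Bits 100 -> G
Bits 00 -> H
Bits 011 -> F
Bits 010 -> A
Bits 011 -> F
Bits 011 -> F


Decoded message: GHFAFF


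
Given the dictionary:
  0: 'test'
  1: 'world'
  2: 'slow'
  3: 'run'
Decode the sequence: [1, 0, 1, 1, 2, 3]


Look up each index in the dictionary:
  1 -> 'world'
  0 -> 'test'
  1 -> 'world'
  1 -> 'world'
  2 -> 'slow'
  3 -> 'run'

Decoded: "world test world world slow run"


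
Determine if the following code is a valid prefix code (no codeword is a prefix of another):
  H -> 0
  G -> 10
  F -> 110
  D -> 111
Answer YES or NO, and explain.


Checking each pair (does one codeword prefix another?):
  H='0' vs G='10': no prefix
  H='0' vs F='110': no prefix
  H='0' vs D='111': no prefix
  G='10' vs H='0': no prefix
  G='10' vs F='110': no prefix
  G='10' vs D='111': no prefix
  F='110' vs H='0': no prefix
  F='110' vs G='10': no prefix
  F='110' vs D='111': no prefix
  D='111' vs H='0': no prefix
  D='111' vs G='10': no prefix
  D='111' vs F='110': no prefix
No violation found over all pairs.

YES -- this is a valid prefix code. No codeword is a prefix of any other codeword.


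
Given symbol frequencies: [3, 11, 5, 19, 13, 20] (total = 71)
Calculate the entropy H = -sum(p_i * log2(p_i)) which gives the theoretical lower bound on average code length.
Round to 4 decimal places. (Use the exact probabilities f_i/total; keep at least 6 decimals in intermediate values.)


Per-symbol terms -p_i * log2(p_i) with p_i = f_i/71:
  p = 3/71 = 0.042254: log2(p) = -4.564785, -p*log2(p) = 0.192878
  p = 11/71 = 0.154930: log2(p) = -2.690316, -p*log2(p) = 0.416809
  p = 5/71 = 0.070423: log2(p) = -3.827819, -p*log2(p) = 0.269565
  p = 19/71 = 0.267606: log2(p) = -1.901820, -p*log2(p) = 0.508938
  p = 13/71 = 0.183099: log2(p) = -2.449307, -p*log2(p) = 0.448465
  p = 20/71 = 0.281690: log2(p) = -1.827819, -p*log2(p) = 0.514879
H = 0.192878 + 0.416809 + 0.269565 + 0.508938 + 0.448465 + 0.514879 = 2.351534

H = 2.3515 bits/symbol


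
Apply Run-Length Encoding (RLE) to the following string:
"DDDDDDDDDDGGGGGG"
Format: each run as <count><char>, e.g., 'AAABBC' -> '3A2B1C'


Scanning runs left to right:
  i=0: run of 'D' x 10 -> '10D'
  i=10: run of 'G' x 6 -> '6G'

RLE = 10D6G


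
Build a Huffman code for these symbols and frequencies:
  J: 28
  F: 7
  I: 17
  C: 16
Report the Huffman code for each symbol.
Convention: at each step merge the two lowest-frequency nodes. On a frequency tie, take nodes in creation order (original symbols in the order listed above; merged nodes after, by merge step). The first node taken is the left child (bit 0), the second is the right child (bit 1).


Huffman tree construction:
Step 1: Merge F(7) + C(16) = 23
Step 2: Merge I(17) + (F+C)(23) = 40
Step 3: Merge J(28) + (I+(F+C))(40) = 68
Read each symbol's code off the tree from the root (left child = 0, right child = 1).

Codes:
  J: 0 (length 1)
  F: 110 (length 3)
  I: 10 (length 2)
  C: 111 (length 3)
Average code length: 131/68 = 1.9265 bits/symbol
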